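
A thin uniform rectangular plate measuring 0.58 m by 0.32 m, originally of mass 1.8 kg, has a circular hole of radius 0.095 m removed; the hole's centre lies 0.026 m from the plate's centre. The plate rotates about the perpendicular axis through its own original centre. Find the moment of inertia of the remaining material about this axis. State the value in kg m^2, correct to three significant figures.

Unpierced body about its centre: I₀ = (1/12)M(a²+b²) = (1/12)(1.8)[(0.58)² + (0.32)²] = 0.06582 kg m^2.
The removed disk has mass m = M·πr²/(ab) = (1.8)·π(0.095)²/(0.58·0.32) = 0.27497 kg (same uniform areal density).
Its moment of inertia about the rotation axis (parallel-axis theorem): I_hole = (1/2)mr² + md² = (1/2)(0.27497)(0.095)² + (0.27497)(0.026)² = 0.0014267 kg m^2.
Treating the hole as negative mass, I = I₀ − I_hole = 0.06582 − 0.0014267 = 0.064393 kg m^2.

0.0644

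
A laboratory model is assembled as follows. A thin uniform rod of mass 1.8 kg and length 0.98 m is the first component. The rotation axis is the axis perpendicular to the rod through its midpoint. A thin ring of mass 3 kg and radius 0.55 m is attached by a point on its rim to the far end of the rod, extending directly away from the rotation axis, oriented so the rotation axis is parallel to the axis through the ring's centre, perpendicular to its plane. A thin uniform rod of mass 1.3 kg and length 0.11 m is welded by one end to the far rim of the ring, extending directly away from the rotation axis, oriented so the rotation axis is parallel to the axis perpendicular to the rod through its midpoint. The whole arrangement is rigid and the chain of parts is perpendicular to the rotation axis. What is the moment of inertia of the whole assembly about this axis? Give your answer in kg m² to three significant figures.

Thin rod: I_cm = (1/12)ML² = (1/12)(1.8)(0.98)² = 0.14406 kg m²; axis through the centre, so I = 0.14406 kg m².
Thin ring: I_cm = MR² = (3)(0.55)² = 0.9075 kg m²; centre at d = 0.49 + 0.55 = 1.04 m, so the parallel axis theorem gives I = 0.9075 + (3)(1.04)² = 4.1523 kg m².
Thin rod: I_cm = (1/12)ML² = (1/12)(1.3)(0.11)² = 0.0013108 kg m²; centre at d = 0.49 + 0.55 + 0.55 + 0.055 = 1.645 m, so the parallel axis theorem gives I = 0.0013108 + (1.3)(1.645)² = 3.5191 kg m².
Total I = 0.14406 + 4.1523 + 3.5191 = 7.8155 kg m².

7.82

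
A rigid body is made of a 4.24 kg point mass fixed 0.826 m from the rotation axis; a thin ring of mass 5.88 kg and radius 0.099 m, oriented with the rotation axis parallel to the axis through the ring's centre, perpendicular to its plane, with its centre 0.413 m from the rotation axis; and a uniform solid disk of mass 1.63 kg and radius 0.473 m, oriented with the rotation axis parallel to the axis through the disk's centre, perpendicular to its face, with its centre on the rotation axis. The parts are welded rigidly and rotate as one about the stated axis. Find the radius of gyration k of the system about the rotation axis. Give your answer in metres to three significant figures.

Point mass: I_cm = 0; centre at d = 0.826 m, so the parallel axis theorem gives I = 0 + (4.24)(0.826)² = 2.8929 kg·m².
Thin ring: I_cm = MR² = (5.88)(0.099)² = 0.05763 kg·m²; centre at d = 0.413 m, so the parallel axis theorem gives I = 0.05763 + (5.88)(0.413)² = 1.0606 kg·m².
Solid disk: I_cm = (1/2)MR² = (1/2)(1.63)(0.473)² = 0.18234 kg·m²; axis through the centre, so I = 0.18234 kg·m².
Total I = 4.1358 kg·m²; total mass M = 11.75 kg.
k = √(I/M) = √(4.1358/11.75) = 0.59328 m.

0.593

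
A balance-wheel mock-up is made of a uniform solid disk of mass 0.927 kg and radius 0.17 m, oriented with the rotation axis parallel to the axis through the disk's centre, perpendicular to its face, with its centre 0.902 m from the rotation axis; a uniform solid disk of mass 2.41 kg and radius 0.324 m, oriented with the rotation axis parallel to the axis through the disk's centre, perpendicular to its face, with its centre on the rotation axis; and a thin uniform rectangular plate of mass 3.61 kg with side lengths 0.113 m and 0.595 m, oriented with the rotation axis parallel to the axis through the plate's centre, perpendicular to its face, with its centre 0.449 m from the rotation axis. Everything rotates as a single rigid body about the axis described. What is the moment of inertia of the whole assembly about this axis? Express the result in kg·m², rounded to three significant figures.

Solid disk: I_cm = (1/2)MR² = (1/2)(0.927)(0.17)² = 0.013395 kg·m²; centre at d = 0.902 m, so I = I_cm + Md² gives I = 0.013395 + (0.927)(0.902)² = 0.76761 kg·m².
Solid disk: I_cm = (1/2)MR² = (1/2)(2.41)(0.324)² = 0.1265 kg·m²; axis through the centre, so I = 0.1265 kg·m².
Rectangular plate: I_cm = (1/12)M(a²+b²) = (1/12)(3.61)[(0.113)² + (0.595)²] = 0.11034 kg·m²; centre at d = 0.449 m, so I = I_cm + Md² gives I = 0.11034 + (3.61)(0.449)² = 0.83812 kg·m².
Total I = 0.76761 + 0.1265 + 0.83812 = 1.7322 kg·m².

1.73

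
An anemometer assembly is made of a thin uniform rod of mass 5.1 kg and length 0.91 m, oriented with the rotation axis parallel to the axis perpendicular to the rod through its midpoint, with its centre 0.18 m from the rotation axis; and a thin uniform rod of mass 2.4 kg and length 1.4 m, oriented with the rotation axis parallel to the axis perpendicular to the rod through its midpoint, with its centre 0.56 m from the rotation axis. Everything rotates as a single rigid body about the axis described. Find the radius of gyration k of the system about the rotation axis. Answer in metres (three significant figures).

Thin rod: I_cm = (1/12)ML² = (1/12)(5.1)(0.91)² = 0.35194 kg m^2; centre at d = 0.18 m, so I = I_cm + Md² gives I = 0.35194 + (5.1)(0.18)² = 0.51718 kg m^2.
Thin rod: I_cm = (1/12)ML² = (1/12)(2.4)(1.4)² = 0.392 kg m^2; centre at d = 0.56 m, so I = I_cm + Md² gives I = 0.392 + (2.4)(0.56)² = 1.1446 kg m^2.
Total I = 1.6618 kg m^2; total mass M = 7.5 kg.
k = √(I/M) = √(1.6618/7.5) = 0.47072 m.

0.471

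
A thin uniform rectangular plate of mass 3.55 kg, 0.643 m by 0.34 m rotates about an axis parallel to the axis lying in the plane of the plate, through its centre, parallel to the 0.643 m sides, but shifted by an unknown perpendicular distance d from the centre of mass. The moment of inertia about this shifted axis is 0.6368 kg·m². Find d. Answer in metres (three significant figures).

0.412

About the centre-of-mass axis, I_cm = (1/12)Mb² = (1/12)(3.55)(0.34)² = 0.034198 kg·m².
Parallel axis theorem: I = I_cm + Md², so Md² = 0.6368 − 0.034198 = 0.6026 kg·m².
d = √(0.6026 / 3.55) = 0.412 m.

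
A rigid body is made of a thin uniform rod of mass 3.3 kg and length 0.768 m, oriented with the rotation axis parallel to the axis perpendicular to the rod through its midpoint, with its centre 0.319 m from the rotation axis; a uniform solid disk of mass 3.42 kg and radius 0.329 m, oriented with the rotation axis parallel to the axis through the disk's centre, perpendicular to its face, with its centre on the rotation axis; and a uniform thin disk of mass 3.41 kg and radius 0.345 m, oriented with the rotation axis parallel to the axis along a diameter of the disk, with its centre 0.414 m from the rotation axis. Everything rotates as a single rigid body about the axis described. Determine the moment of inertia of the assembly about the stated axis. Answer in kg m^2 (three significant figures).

Thin rod: I_cm = (1/12)ML² = (1/12)(3.3)(0.768)² = 0.1622 kg m^2; centre at d = 0.319 m, so I = I_cm + Md² gives I = 0.1622 + (3.3)(0.319)² = 0.49801 kg m^2.
Solid disk: I_cm = (1/2)MR² = (1/2)(3.42)(0.329)² = 0.18509 kg m^2; axis through the centre, so I = 0.18509 kg m^2.
Thin disk: I_cm = (1/4)MR² = (1/4)(3.41)(0.345)² = 0.10147 kg m^2; centre at d = 0.414 m, so I = I_cm + Md² gives I = 0.10147 + (3.41)(0.414)² = 0.68593 kg m^2.
Total I = 0.49801 + 0.18509 + 0.68593 = 1.369 kg m^2.

1.37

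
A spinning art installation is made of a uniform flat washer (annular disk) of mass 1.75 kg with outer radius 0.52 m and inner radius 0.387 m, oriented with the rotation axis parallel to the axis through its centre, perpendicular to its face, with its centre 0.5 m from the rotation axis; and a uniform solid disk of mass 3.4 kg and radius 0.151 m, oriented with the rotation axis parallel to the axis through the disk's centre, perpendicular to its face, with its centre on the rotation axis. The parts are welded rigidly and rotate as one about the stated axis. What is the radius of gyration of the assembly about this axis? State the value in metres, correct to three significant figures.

Annular disk: I_cm = (1/2)M(R²+r²) = (1/2)(1.75)[(0.52)² + (0.387)²] = 0.36765 kg m²; centre at d = 0.5 m, so I = I_cm + Md² gives I = 0.36765 + (1.75)(0.5)² = 0.80515 kg m².
Solid disk: I_cm = (1/2)MR² = (1/2)(3.4)(0.151)² = 0.038762 kg m²; axis through the centre, so I = 0.038762 kg m².
Total I = 0.84391 kg m²; total mass M = 5.15 kg.
k = √(I/M) = √(0.84391/5.15) = 0.4048 m.

0.405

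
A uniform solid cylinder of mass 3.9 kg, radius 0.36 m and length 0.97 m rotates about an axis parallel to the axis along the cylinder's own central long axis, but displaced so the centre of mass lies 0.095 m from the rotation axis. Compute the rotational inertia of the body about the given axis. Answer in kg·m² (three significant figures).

I_cm = (1/2)MR² = (1/2)(3.9)(0.36)² = 0.25272 kg·m²; centre at d = 0.095 m, so I = I_cm + Md² gives I = 0.25272 + (3.9)(0.095)² = 0.28792 kg·m².

0.288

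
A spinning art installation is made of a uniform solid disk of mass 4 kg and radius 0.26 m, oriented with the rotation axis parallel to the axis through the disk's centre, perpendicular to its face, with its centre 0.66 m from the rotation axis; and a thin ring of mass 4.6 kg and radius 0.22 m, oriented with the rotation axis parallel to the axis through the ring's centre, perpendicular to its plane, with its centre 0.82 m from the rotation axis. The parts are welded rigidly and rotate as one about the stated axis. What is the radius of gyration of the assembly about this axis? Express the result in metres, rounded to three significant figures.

Solid disk: I_cm = (1/2)MR² = (1/2)(4)(0.26)² = 0.1352 kg m^2; centre at d = 0.66 m, so I = I_cm + Md² gives I = 0.1352 + (4)(0.66)² = 1.8776 kg m^2.
Thin ring: I_cm = MR² = (4.6)(0.22)² = 0.22264 kg m^2; centre at d = 0.82 m, so I = I_cm + Md² gives I = 0.22264 + (4.6)(0.82)² = 3.3157 kg m^2.
Total I = 5.1933 kg m^2; total mass M = 8.6 kg.
k = √(I/M) = √(5.1933/8.6) = 0.77709 m.

0.777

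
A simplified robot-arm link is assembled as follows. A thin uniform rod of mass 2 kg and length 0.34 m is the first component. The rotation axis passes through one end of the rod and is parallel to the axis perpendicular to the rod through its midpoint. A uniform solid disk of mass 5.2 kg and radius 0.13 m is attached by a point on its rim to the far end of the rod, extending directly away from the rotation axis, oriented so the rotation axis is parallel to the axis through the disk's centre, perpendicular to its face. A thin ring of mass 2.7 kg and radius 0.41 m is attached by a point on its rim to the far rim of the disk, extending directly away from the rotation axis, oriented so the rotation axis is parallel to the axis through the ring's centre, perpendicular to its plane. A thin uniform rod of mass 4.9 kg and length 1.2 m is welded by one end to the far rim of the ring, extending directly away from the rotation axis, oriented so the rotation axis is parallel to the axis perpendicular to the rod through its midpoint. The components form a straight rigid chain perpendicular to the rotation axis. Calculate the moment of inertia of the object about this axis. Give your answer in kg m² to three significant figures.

25.1

Thin rod: I_cm = (1/12)ML² = (1/12)(2)(0.34)² = 0.019267 kg m²; centre at d = 0.17 m, so the parallel axis theorem gives I = 0.019267 + (2)(0.17)² = 0.077067 kg m².
Solid disk: I_cm = (1/2)MR² = (1/2)(5.2)(0.13)² = 0.04394 kg m²; centre at d = 0.17 + 0.17 + 0.13 = 0.47 m, so the parallel axis theorem gives I = 0.04394 + (5.2)(0.47)² = 1.1926 kg m².
Thin ring: I_cm = MR² = (2.7)(0.41)² = 0.45387 kg m²; centre at d = 0.17 + 0.17 + 0.13 + 0.13 + 0.41 = 1.01 m, so the parallel axis theorem gives I = 0.45387 + (2.7)(1.01)² = 3.2081 kg m².
Thin rod: I_cm = (1/12)ML² = (1/12)(4.9)(1.2)² = 0.588 kg m²; centre at d = 0.17 + 0.17 + 0.13 + 0.13 + 0.41 + 0.41 + 0.6 = 2.02 m, so the parallel axis theorem gives I = 0.588 + (4.9)(2.02)² = 20.582 kg m².
Total I = 0.077067 + 1.1926 + 3.2081 + 20.582 = 25.06 kg m².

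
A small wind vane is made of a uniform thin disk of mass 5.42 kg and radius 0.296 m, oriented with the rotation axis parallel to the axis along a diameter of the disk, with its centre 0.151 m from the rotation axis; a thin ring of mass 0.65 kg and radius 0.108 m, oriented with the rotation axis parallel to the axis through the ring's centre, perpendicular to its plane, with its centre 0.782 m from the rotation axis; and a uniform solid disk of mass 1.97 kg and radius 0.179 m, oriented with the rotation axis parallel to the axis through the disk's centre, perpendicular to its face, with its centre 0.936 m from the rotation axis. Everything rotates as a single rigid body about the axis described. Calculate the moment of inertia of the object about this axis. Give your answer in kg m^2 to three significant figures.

2.40

Thin disk: I_cm = (1/4)MR² = (1/4)(5.42)(0.296)² = 0.11872 kg m^2; centre at d = 0.151 m, so the parallel axis theorem gives I = 0.11872 + (5.42)(0.151)² = 0.2423 kg m^2.
Thin ring: I_cm = MR² = (0.65)(0.108)² = 0.0075816 kg m^2; centre at d = 0.782 m, so the parallel axis theorem gives I = 0.0075816 + (0.65)(0.782)² = 0.40507 kg m^2.
Solid disk: I_cm = (1/2)MR² = (1/2)(1.97)(0.179)² = 0.03156 kg m^2; centre at d = 0.936 m, so the parallel axis theorem gives I = 0.03156 + (1.97)(0.936)² = 1.7575 kg m^2.
Total I = 0.2423 + 0.40507 + 1.7575 = 2.4048 kg m^2.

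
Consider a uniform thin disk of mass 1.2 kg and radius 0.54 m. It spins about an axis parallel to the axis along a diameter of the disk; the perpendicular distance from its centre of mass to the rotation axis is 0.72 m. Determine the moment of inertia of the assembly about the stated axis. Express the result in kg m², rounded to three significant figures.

I_cm = (1/4)MR² = (1/4)(1.2)(0.54)² = 0.08748 kg m²; centre at d = 0.72 m, so the parallel axis theorem gives I = 0.08748 + (1.2)(0.72)² = 0.70956 kg m².

0.710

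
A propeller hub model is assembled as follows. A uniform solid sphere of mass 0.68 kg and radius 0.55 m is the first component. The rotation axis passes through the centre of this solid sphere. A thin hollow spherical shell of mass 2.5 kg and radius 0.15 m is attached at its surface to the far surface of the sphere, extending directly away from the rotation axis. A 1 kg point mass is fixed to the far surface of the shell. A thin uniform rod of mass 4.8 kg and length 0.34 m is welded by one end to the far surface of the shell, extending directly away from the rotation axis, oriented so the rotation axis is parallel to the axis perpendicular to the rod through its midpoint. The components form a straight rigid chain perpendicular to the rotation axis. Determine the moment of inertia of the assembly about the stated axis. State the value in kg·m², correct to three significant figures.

7.11

Solid sphere: I_cm = (2/5)MR² = (2/5)(0.68)(0.55)² = 0.08228 kg·m²; axis through the centre, so I = 0.08228 kg·m².
Spherical shell: I_cm = (2/3)MR² = (2/3)(2.5)(0.15)² = 0.0375 kg·m²; centre at d = 0.55 + 0.15 = 0.7 m, so the parallel axis theorem gives I = 0.0375 + (2.5)(0.7)² = 1.2625 kg·m².
Point mass: I_cm = 0; centre at d = 0.55 + 0.15 + 0.15 = 0.85 m, so the parallel axis theorem gives I = 0 + (1)(0.85)² = 0.7225 kg·m².
Thin rod: I_cm = (1/12)ML² = (1/12)(4.8)(0.34)² = 0.04624 kg·m²; centre at d = 0.55 + 0.15 + 0.15 + 0.17 = 1.02 m, so the parallel axis theorem gives I = 0.04624 + (4.8)(1.02)² = 5.0402 kg·m².
Total I = 0.08228 + 1.2625 + 0.7225 + 5.0402 = 7.1074 kg·m².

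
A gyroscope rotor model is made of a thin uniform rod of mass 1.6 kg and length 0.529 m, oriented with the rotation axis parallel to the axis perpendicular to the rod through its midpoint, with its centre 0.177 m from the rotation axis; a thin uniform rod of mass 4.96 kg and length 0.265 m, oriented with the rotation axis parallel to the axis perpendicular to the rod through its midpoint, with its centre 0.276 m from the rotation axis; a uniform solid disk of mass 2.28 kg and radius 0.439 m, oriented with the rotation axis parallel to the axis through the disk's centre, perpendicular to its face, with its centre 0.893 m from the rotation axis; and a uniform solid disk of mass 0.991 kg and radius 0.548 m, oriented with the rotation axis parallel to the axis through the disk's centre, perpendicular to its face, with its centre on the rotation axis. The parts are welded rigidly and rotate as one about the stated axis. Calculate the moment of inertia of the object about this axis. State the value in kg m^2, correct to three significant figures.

2.68

Thin rod: I_cm = (1/12)ML² = (1/12)(1.6)(0.529)² = 0.037312 kg m^2; centre at d = 0.177 m, so the parallel axis theorem gives I = 0.037312 + (1.6)(0.177)² = 0.087439 kg m^2.
Thin rod: I_cm = (1/12)ML² = (1/12)(4.96)(0.265)² = 0.029026 kg m^2; centre at d = 0.276 m, so the parallel axis theorem gives I = 0.029026 + (4.96)(0.276)² = 0.40686 kg m^2.
Solid disk: I_cm = (1/2)MR² = (1/2)(2.28)(0.439)² = 0.2197 kg m^2; centre at d = 0.893 m, so the parallel axis theorem gives I = 0.2197 + (2.28)(0.893)² = 2.0379 kg m^2.
Solid disk: I_cm = (1/2)MR² = (1/2)(0.991)(0.548)² = 0.1488 kg m^2; axis through the centre, so I = 0.1488 kg m^2.
Total I = 0.087439 + 0.40686 + 2.0379 + 0.1488 = 2.681 kg m^2.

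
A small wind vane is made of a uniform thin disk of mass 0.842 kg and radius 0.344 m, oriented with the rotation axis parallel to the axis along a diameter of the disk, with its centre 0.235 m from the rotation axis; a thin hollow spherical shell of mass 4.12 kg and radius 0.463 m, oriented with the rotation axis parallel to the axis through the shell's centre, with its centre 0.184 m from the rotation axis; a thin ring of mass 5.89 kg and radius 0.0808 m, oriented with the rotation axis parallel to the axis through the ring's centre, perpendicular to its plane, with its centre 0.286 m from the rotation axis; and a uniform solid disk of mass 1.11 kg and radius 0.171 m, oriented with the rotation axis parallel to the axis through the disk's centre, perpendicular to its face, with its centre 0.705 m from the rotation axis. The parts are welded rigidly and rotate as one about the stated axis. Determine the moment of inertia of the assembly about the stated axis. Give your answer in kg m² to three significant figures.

1.89

Thin disk: I_cm = (1/4)MR² = (1/4)(0.842)(0.344)² = 0.02491 kg m²; centre at d = 0.235 m, so the parallel axis theorem gives I = 0.02491 + (0.842)(0.235)² = 0.071409 kg m².
Spherical shell: I_cm = (2/3)MR² = (2/3)(4.12)(0.463)² = 0.5888 kg m²; centre at d = 0.184 m, so the parallel axis theorem gives I = 0.5888 + (4.12)(0.184)² = 0.72829 kg m².
Thin ring: I_cm = MR² = (5.89)(0.0808)² = 0.038454 kg m²; centre at d = 0.286 m, so the parallel axis theorem gives I = 0.038454 + (5.89)(0.286)² = 0.52023 kg m².
Solid disk: I_cm = (1/2)MR² = (1/2)(1.11)(0.171)² = 0.016229 kg m²; centre at d = 0.705 m, so the parallel axis theorem gives I = 0.016229 + (1.11)(0.705)² = 0.56793 kg m².
Total I = 0.071409 + 0.72829 + 0.52023 + 0.56793 = 1.8879 kg m².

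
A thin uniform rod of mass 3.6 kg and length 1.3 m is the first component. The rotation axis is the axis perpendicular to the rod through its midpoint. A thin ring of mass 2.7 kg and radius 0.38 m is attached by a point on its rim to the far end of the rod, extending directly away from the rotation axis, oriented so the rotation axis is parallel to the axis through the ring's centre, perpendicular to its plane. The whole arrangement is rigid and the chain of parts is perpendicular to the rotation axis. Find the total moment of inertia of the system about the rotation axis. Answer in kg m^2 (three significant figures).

3.76

Thin rod: I_cm = (1/12)ML² = (1/12)(3.6)(1.3)² = 0.507 kg m^2; axis through the centre, so I = 0.507 kg m^2.
Thin ring: I_cm = MR² = (2.7)(0.38)² = 0.38988 kg m^2; centre at d = 0.65 + 0.38 = 1.03 m, so the parallel axis theorem gives I = 0.38988 + (2.7)(1.03)² = 3.2543 kg m^2.
Total I = 0.507 + 3.2543 = 3.7613 kg m^2.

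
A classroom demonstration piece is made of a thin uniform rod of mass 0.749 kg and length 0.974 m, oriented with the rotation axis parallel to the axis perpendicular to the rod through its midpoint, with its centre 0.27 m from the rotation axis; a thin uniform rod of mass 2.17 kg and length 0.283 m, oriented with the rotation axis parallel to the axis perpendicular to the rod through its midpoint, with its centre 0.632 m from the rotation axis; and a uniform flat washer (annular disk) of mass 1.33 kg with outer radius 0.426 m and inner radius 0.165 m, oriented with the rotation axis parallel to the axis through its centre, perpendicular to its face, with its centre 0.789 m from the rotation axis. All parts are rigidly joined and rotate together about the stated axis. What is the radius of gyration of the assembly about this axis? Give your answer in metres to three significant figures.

0.679

Thin rod: I_cm = (1/12)ML² = (1/12)(0.749)(0.974)² = 0.059213 kg m²; centre at d = 0.27 m, so the parallel axis theorem gives I = 0.059213 + (0.749)(0.27)² = 0.11382 kg m².
Thin rod: I_cm = (1/12)ML² = (1/12)(2.17)(0.283)² = 0.014483 kg m²; centre at d = 0.632 m, so the parallel axis theorem gives I = 0.014483 + (2.17)(0.632)² = 0.88123 kg m².
Annular disk: I_cm = (1/2)M(R²+r²) = (1/2)(1.33)[(0.426)² + (0.165)²] = 0.13879 kg m²; centre at d = 0.789 m, so the parallel axis theorem gives I = 0.13879 + (1.33)(0.789)² = 0.96674 kg m².
Total I = 1.9618 kg m²; total mass M = 4.249 kg.
k = √(I/M) = √(1.9618/4.249) = 0.67949 m.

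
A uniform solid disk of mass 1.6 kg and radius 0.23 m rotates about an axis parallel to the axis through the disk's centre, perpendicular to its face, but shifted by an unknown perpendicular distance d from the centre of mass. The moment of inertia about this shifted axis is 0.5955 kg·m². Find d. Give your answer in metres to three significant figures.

About the centre-of-mass axis, I_cm = (1/2)MR² = (1/2)(1.6)(0.23)² = 0.04232 kg·m².
Parallel axis theorem: I = I_cm + Md², so Md² = 0.5955 − 0.04232 = 0.55318 kg·m².
d = √(0.55318 / 1.6) = 0.58799 m.

0.588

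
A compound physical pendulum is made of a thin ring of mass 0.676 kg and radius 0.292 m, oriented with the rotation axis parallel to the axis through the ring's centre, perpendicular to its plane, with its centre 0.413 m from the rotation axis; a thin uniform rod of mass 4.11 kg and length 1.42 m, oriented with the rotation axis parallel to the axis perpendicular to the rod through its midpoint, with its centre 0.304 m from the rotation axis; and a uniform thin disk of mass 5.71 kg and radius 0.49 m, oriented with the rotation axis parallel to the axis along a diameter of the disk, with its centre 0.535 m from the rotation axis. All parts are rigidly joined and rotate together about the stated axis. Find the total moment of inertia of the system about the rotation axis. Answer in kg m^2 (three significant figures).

Thin ring: I_cm = MR² = (0.676)(0.292)² = 0.057638 kg m^2; centre at d = 0.413 m, so the parallel axis theorem gives I = 0.057638 + (0.676)(0.413)² = 0.17294 kg m^2.
Thin rod: I_cm = (1/12)ML² = (1/12)(4.11)(1.42)² = 0.69062 kg m^2; centre at d = 0.304 m, so the parallel axis theorem gives I = 0.69062 + (4.11)(0.304)² = 1.0704 kg m^2.
Thin disk: I_cm = (1/4)MR² = (1/4)(5.71)(0.49)² = 0.34274 kg m^2; centre at d = 0.535 m, so the parallel axis theorem gives I = 0.34274 + (5.71)(0.535)² = 1.9771 kg m^2.
Total I = 0.17294 + 1.0704 + 1.9771 = 3.2205 kg m^2.

3.22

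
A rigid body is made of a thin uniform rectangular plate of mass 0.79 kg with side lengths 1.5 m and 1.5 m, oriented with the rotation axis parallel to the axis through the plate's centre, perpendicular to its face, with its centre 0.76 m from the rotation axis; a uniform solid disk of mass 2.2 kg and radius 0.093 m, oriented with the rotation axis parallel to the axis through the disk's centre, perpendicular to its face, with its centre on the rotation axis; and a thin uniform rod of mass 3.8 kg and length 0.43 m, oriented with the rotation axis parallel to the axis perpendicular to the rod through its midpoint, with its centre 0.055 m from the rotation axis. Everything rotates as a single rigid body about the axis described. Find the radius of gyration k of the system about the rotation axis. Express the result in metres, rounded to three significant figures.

Rectangular plate: I_cm = (1/12)M(a²+b²) = (1/12)(0.79)[(1.5)² + (1.5)²] = 0.29625 kg m^2; centre at d = 0.76 m, so I = I_cm + Md² gives I = 0.29625 + (0.79)(0.76)² = 0.75255 kg m^2.
Solid disk: I_cm = (1/2)MR² = (1/2)(2.2)(0.093)² = 0.0095139 kg m^2; axis through the centre, so I = 0.0095139 kg m^2.
Thin rod: I_cm = (1/12)ML² = (1/12)(3.8)(0.43)² = 0.058552 kg m^2; centre at d = 0.055 m, so I = I_cm + Md² gives I = 0.058552 + (3.8)(0.055)² = 0.070047 kg m^2.
Total I = 0.83211 kg m^2; total mass M = 6.79 kg.
k = √(I/M) = √(0.83211/6.79) = 0.35007 m.

0.350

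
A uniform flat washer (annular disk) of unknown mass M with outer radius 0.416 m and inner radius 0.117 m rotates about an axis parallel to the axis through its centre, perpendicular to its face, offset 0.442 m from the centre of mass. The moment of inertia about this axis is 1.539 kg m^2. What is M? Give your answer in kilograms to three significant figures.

I = I_cm + Md² = (1/2)M(R²+r²) + Md² = M·[0.5·[(0.416)² + (0.117)²] + (0.442)²] = M·0.28874.
So M = 1.539 / 0.28874 = 5.3301 kg.

5.33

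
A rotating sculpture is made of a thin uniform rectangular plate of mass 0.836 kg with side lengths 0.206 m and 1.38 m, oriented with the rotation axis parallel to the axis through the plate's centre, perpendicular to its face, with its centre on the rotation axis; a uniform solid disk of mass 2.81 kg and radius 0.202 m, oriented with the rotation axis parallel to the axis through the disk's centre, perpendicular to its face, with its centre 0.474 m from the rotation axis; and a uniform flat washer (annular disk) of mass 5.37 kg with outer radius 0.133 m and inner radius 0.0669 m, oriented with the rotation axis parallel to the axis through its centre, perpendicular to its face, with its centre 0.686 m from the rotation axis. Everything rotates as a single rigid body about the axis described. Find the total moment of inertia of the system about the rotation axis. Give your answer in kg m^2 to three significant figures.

Rectangular plate: I_cm = (1/12)M(a²+b²) = (1/12)(0.836)[(0.206)² + (1.38)²] = 0.13563 kg m^2; axis through the centre, so I = 0.13563 kg m^2.
Solid disk: I_cm = (1/2)MR² = (1/2)(2.81)(0.202)² = 0.05733 kg m^2; centre at d = 0.474 m, so I = I_cm + Md² gives I = 0.05733 + (2.81)(0.474)² = 0.68867 kg m^2.
Annular disk: I_cm = (1/2)M(R²+r²) = (1/2)(5.37)[(0.133)² + (0.0669)²] = 0.059512 kg m^2; centre at d = 0.686 m, so I = I_cm + Md² gives I = 0.059512 + (5.37)(0.686)² = 2.5866 kg m^2.
Total I = 0.13563 + 0.68867 + 2.5866 = 3.4109 kg m^2.

3.41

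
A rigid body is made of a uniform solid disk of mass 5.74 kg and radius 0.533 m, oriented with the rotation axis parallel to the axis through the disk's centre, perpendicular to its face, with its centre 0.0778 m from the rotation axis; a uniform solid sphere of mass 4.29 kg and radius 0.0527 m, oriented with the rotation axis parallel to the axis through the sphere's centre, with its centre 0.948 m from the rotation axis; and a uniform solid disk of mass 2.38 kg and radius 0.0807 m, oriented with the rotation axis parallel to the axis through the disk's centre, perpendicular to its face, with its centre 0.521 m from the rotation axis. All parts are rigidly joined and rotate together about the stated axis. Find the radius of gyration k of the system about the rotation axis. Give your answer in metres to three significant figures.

0.657

Solid disk: I_cm = (1/2)MR² = (1/2)(5.74)(0.533)² = 0.81534 kg m²; centre at d = 0.0778 m, so the parallel axis theorem gives I = 0.81534 + (5.74)(0.0778)² = 0.85008 kg m².
Solid sphere: I_cm = (2/5)MR² = (2/5)(4.29)(0.0527)² = 0.0047658 kg m²; centre at d = 0.948 m, so the parallel axis theorem gives I = 0.0047658 + (4.29)(0.948)² = 3.8602 kg m².
Solid disk: I_cm = (1/2)MR² = (1/2)(2.38)(0.0807)² = 0.0077499 kg m²; centre at d = 0.521 m, so the parallel axis theorem gives I = 0.0077499 + (2.38)(0.521)² = 0.65378 kg m².
Total I = 5.3641 kg m²; total mass M = 12.41 kg.
k = √(I/M) = √(5.3641/12.41) = 0.65745 m.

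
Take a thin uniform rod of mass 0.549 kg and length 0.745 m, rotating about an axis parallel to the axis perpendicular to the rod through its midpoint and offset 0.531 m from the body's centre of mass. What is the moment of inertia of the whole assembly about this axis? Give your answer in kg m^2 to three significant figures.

I_cm = (1/12)ML² = (1/12)(0.549)(0.745)² = 0.025392 kg m^2; centre at d = 0.531 m, so I = I_cm + Md² gives I = 0.025392 + (0.549)(0.531)² = 0.18019 kg m^2.

0.180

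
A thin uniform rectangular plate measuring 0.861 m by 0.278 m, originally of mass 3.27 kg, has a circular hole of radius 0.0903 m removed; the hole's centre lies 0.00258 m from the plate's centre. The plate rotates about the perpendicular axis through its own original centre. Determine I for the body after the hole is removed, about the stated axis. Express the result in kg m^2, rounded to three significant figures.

0.222

Unpierced body about its centre: I₀ = (1/12)M(a²+b²) = (1/12)(3.27)[(0.861)² + (0.278)²] = 0.22307 kg m^2.
The removed disk has mass m = M·πr²/(ab) = (3.27)·π(0.0903)²/(0.861·0.278) = 0.34997 kg (same uniform areal density).
Its moment of inertia about the rotation axis (parallel-axis theorem): I_hole = (1/2)mr² + md² = (1/2)(0.34997)(0.0903)² + (0.34997)(0.00258)² = 0.0014292 kg m^2.
Treating the hole as negative mass, I = I₀ − I_hole = 0.22307 − 0.0014292 = 0.22164 kg m^2.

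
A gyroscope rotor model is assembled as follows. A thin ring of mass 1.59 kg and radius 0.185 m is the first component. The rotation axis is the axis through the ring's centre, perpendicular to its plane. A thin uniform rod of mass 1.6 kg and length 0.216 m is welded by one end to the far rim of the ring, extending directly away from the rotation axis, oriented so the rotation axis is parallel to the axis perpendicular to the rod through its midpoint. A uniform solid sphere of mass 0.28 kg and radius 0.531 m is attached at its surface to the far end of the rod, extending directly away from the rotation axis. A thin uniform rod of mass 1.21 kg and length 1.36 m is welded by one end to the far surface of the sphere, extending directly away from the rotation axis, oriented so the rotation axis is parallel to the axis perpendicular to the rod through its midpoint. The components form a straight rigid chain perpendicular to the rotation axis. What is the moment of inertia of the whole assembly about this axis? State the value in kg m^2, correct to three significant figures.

6.22

Thin ring: I_cm = MR² = (1.59)(0.185)² = 0.054418 kg m^2; axis through the centre, so I = 0.054418 kg m^2.
Thin rod: I_cm = (1/12)ML² = (1/12)(1.6)(0.216)² = 0.0062208 kg m^2; centre at d = 0.185 + 0.108 = 0.293 m, so I = I_cm + Md² gives I = 0.0062208 + (1.6)(0.293)² = 0.14358 kg m^2.
Solid sphere: I_cm = (2/5)MR² = (2/5)(0.28)(0.531)² = 0.03158 kg m^2; centre at d = 0.185 + 0.108 + 0.108 + 0.531 = 0.932 m, so I = I_cm + Md² gives I = 0.03158 + (0.28)(0.932)² = 0.27479 kg m^2.
Thin rod: I_cm = (1/12)ML² = (1/12)(1.21)(1.36)² = 0.1865 kg m^2; centre at d = 0.185 + 0.108 + 0.108 + 0.531 + 0.531 + 0.68 = 2.143 m, so I = I_cm + Md² gives I = 0.1865 + (1.21)(2.143)² = 5.7434 kg m^2.
Total I = 0.054418 + 0.14358 + 0.27479 + 5.7434 = 6.2162 kg m^2.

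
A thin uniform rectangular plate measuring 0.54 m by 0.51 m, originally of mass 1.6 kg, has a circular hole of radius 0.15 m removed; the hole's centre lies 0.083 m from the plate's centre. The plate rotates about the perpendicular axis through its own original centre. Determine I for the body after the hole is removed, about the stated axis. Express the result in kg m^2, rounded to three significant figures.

0.0661

Unpierced body about its centre: I₀ = (1/12)M(a²+b²) = (1/12)(1.6)[(0.54)² + (0.51)²] = 0.07356 kg m^2.
The removed disk has mass m = M·πr²/(ab) = (1.6)·π(0.15)²/(0.54·0.51) = 0.41067 kg (same uniform areal density).
Its moment of inertia about the rotation axis (parallel-axis theorem): I_hole = (1/2)mr² + md² = (1/2)(0.41067)(0.15)² + (0.41067)(0.083)² = 0.0074491 kg m^2.
Treating the hole as negative mass, I = I₀ − I_hole = 0.07356 − 0.0074491 = 0.066111 kg m^2.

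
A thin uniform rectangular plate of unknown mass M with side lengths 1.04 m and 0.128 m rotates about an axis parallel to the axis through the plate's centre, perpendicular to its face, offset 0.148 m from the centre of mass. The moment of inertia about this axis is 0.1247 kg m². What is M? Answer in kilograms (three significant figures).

1.10

I = I_cm + Md² = (1/12)M(a²+b²) + Md² = M·[0.0833333·[(1.04)² + (0.128)²] + (0.148)²] = M·0.1134.
So M = 0.1247 / 0.1134 = 1.0996 kg.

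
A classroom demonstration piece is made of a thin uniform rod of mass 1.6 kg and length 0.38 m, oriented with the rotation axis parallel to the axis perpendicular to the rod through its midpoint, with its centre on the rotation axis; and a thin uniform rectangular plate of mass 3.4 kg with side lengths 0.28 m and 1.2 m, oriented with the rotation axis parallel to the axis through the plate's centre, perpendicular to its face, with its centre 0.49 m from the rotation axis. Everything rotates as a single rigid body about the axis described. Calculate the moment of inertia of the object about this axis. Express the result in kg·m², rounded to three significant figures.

Thin rod: I_cm = (1/12)ML² = (1/12)(1.6)(0.38)² = 0.019253 kg·m²; axis through the centre, so I = 0.019253 kg·m².
Rectangular plate: I_cm = (1/12)M(a²+b²) = (1/12)(3.4)[(0.28)² + (1.2)²] = 0.43021 kg·m²; centre at d = 0.49 m, so I = I_cm + Md² gives I = 0.43021 + (3.4)(0.49)² = 1.2466 kg·m².
Total I = 0.019253 + 1.2466 = 1.2658 kg·m².

1.27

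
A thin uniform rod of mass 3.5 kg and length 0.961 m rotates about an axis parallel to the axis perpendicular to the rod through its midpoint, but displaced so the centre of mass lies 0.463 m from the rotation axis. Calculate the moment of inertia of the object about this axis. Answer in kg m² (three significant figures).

I_cm = (1/12)ML² = (1/12)(3.5)(0.961)² = 0.26936 kg m²; centre at d = 0.463 m, so I = I_cm + Md² gives I = 0.26936 + (3.5)(0.463)² = 1.0197 kg m².

1.02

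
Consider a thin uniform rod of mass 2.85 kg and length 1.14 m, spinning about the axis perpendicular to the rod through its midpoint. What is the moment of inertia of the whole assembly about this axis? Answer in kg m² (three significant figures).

0.309

I_cm = (1/12)ML² = (1/12)(2.85)(1.14)² = 0.30865 kg m²; axis through the centre, so I = 0.30865 kg m².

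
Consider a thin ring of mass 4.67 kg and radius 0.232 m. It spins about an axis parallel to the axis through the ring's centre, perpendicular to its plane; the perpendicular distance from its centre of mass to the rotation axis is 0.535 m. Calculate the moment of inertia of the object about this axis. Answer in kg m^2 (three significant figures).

1.59

I_cm = MR² = (4.67)(0.232)² = 0.25136 kg m^2; centre at d = 0.535 m, so the parallel axis theorem gives I = 0.25136 + (4.67)(0.535)² = 1.588 kg m^2.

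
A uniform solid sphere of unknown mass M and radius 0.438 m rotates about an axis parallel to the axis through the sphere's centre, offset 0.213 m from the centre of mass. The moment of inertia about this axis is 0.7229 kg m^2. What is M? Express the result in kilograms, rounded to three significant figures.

I = I_cm + Md² = (2/5)MR² + Md² = M·[0.4·(0.438)² + (0.213)²] = M·0.12211.
So M = 0.7229 / 0.12211 = 5.9202 kg.

5.92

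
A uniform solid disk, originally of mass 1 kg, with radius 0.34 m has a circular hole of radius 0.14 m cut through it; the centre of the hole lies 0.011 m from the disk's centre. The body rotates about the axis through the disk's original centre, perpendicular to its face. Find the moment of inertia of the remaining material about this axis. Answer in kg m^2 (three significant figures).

0.0561

Unpierced body about its centre: I₀ = (1/2)MR² = (1/2)(1)(0.34)² = 0.0578 kg m^2.
The removed disk has mass m = M·(r/R)² = (1)(0.14/0.34)² = 0.16955 kg (same uniform areal density).
Its moment of inertia about the rotation axis (parallel-axis theorem): I_hole = (1/2)mr² + md² = (1/2)(0.16955)(0.14)² + (0.16955)(0.011)² = 0.0016821 kg m^2.
Treating the hole as negative mass, I = I₀ − I_hole = 0.0578 − 0.0016821 = 0.056118 kg m^2.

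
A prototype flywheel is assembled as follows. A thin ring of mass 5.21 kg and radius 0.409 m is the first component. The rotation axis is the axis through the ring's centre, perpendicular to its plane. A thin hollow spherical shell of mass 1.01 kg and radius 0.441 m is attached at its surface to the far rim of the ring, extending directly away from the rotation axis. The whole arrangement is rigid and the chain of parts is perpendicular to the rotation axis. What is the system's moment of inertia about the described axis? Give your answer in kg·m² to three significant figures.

Thin ring: I_cm = MR² = (5.21)(0.409)² = 0.87153 kg·m²; axis through the centre, so I = 0.87153 kg·m².
Spherical shell: I_cm = (2/3)MR² = (2/3)(1.01)(0.441)² = 0.13095 kg·m²; centre at d = 0.409 + 0.441 = 0.85 m, so I = I_cm + Md² gives I = 0.13095 + (1.01)(0.85)² = 0.86068 kg·m².
Total I = 0.87153 + 0.86068 = 1.7322 kg·m².

1.73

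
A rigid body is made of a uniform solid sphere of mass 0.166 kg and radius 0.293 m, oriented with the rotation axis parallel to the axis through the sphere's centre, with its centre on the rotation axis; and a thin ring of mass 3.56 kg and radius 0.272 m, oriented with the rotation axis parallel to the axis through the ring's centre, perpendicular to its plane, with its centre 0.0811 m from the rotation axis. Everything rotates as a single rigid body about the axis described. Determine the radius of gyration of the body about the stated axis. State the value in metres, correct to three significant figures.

Solid sphere: I_cm = (2/5)MR² = (2/5)(0.166)(0.293)² = 0.0057004 kg m^2; axis through the centre, so I = 0.0057004 kg m^2.
Thin ring: I_cm = MR² = (3.56)(0.272)² = 0.26338 kg m^2; centre at d = 0.0811 m, so I = I_cm + Md² gives I = 0.26338 + (3.56)(0.0811)² = 0.2868 kg m^2.
Total I = 0.2925 kg m^2; total mass M = 3.726 kg.
k = √(I/M) = √(0.2925/3.726) = 0.28018 m.

0.280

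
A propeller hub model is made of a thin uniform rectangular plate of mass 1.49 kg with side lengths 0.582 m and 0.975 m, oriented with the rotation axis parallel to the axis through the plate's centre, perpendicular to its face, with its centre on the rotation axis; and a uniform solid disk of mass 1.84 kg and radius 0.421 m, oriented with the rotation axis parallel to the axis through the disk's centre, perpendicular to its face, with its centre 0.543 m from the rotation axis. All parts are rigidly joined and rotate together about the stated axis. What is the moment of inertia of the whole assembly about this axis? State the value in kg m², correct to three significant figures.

0.866

Rectangular plate: I_cm = (1/12)M(a²+b²) = (1/12)(1.49)[(0.582)² + (0.975)²] = 0.16009 kg m²; axis through the centre, so I = 0.16009 kg m².
Solid disk: I_cm = (1/2)MR² = (1/2)(1.84)(0.421)² = 0.16306 kg m²; centre at d = 0.543 m, so I = I_cm + Md² gives I = 0.16306 + (1.84)(0.543)² = 0.70558 kg m².
Total I = 0.16009 + 0.70558 = 0.86568 kg m².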